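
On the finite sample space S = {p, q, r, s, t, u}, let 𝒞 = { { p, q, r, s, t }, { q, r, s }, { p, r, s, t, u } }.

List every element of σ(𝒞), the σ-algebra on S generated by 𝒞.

Answer: σ(𝒞) = { {}, { q }, { u }, { p, t }, { q, u }, { r, s }, { p, q, t }, { p, t, u }, { q, r, s }, { r, s, u }, { p, q, t, u }, { p, r, s, t }, { q, r, s, u }, { p, q, r, s, t }, { p, r, s, t, u }, S }

Trace:
Initial family (5 sets): { {}, { q, r, s }, { p, q, r, s, t }, { p, r, s, t, u }, S }.
Step 1 (3 new):
  { q }  = { p, r, s, t, u }ᶜ
  { u }  = { p, q, r, s, t }ᶜ
  { p, t, u }  = { q, r, s }ᶜ
  |family| = 8
Step 2. New:
  { q, u }  = { q } ∪ { u }
  { p, q, t, u }  = { p, t, u } ∪ { q }
  { q, r, s, u }  = { q, r, s } ∪ { u }
  |family| = 11
Step 3: 3 new —
  { p, t }  = { q, r, s, u }ᶜ
  { r, s }  = { p, q, t, u }ᶜ
  { p, r, s, t }  = { q, u }ᶜ
  |family| = 14
Step 4 adds 2:
  { p, q, t }  = { p, t } ∪ { q }
  { r, s, u }  = { r, s } ∪ { u }
  |family| = 16
Step 5: stable.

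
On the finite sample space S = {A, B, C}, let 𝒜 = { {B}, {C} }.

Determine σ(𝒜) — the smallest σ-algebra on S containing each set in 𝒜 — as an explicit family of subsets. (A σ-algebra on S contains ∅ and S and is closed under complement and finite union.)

Initial family (4 sets): { {}, {B}, {C}, S }.
Iteration 1: 3 new —
  {A, B}  = ᶜ of {C}
  {A, C}  = ᶜ of {B}
  {B, C}  = {C} ∪ {B}
  (now 7)
Iteration 2: +1 →
  {A}  = ᶜ of {B, C}
  (now 8)
Iteration 3: no new sets; the family is a σ-algebra.

|σ(𝒜)| = 8.  σ(𝒜) = { {}, {A}, {B}, {C}, {A, B}, {A, C}, {B, C}, S }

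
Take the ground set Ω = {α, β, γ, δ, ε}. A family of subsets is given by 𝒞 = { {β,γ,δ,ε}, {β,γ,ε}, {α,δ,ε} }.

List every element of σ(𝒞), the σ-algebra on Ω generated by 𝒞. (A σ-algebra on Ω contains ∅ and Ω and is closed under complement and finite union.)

|σ(𝒞)| = 16.  σ(𝒞) = { {}, {α}, {δ}, {ε}, {α,δ}, {α,ε}, {β,γ}, {δ,ε}, {α,β,γ}, {α,δ,ε}, {β,γ,δ}, {β,γ,ε}, {α,β,γ,δ}, {α,β,γ,ε}, {β,γ,δ,ε}, Ω }

Check:
Start: 𝒞 ∪ {∅, Ω} = { {}, {α,δ,ε}, {β,γ,ε}, {β,γ,δ,ε}, Ω }.
Pass 1 adds 3:
  {α}  = ᶜ of {β,γ,δ,ε}
  {α,δ}  = ᶜ of {β,γ,ε}
  {β,γ}  = ᶜ of {α,δ,ε}
  [8 total]
Pass 2 (3 new):
  {α,β,γ}  = {β,γ} ∪ {α}
  {α,β,γ,δ}  = {β,γ} ∪ {α,δ}
  {α,β,γ,ε}  = {β,γ,ε} ∪ {α}
  [11 total]
Pass 3 adds 3:
  {δ}  = ᶜ of {α,β,γ,ε}
  {ε}  = ᶜ of {α,β,γ,δ}
  {δ,ε}  = ᶜ of {α,β,γ}
  [14 total]
Pass 4: 2 new —
  {α,ε}  = {ε} ∪ {α}
  {β,γ,δ}  = {β,γ} ∪ {δ}
  [16 total]
Pass 5: already closed under ᶜ and ∪.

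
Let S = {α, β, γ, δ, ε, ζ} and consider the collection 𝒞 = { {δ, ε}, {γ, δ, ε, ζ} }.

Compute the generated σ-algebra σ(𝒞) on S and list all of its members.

Take S₀ = 𝒞 ∪ {∅, S} = { {}, {δ, ε}, {γ, δ, ε, ζ}, S }.
Pass 1: 2 new —
  {α, β}  = S∖{γ, δ, ε, ζ}
  {α, β, γ, ζ}  = S∖{δ, ε}
  (now 6)
Pass 2: +1 →
  {α, β, δ, ε}  = {δ, ε} ∪ {α, β}
  (now 7)
Pass 3. New:
  {γ, ζ}  = S∖{α, β, δ, ε}
  (now 8)
After Pass 4 the family is unchanged; done.

|σ(𝒞)| = 8.  σ(𝒞) = { {}, {α, β}, {γ, ζ}, {δ, ε}, {α, β, γ, ζ}, {α, β, δ, ε}, {γ, δ, ε, ζ}, S }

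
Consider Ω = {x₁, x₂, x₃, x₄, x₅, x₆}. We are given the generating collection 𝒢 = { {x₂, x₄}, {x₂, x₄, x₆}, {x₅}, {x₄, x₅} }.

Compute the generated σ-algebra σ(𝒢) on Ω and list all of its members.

Answer: σ(𝒢) = { ∅, {x₂}, {x₄}, {x₅}, {x₆}, {x₁, x₃}, {x₂, x₄}, {x₂, x₅}, {x₂, x₆}, {x₄, x₅}, {x₄, x₆}, {x₅, x₆}, {x₁, x₂, x₃}, {x₁, x₃, x₄}, {x₁, x₃, x₅}, {x₁, x₃, x₆}, {x₂, x₄, x₅}, {x₂, x₄, x₆}, {x₂, x₅, x₆}, {x₄, x₅, x₆}, {x₁, x₂, x₃, x₄}, {x₁, x₂, x₃, x₅}, {x₁, x₂, x₃, x₆}, {x₁, x₃, x₄, x₅}, {x₁, x₃, x₄, x₆}, {x₁, x₃, x₅, x₆}, {x₂, x₄, x₅, x₆}, {x₁, x₂, x₃, x₄, x₅}, {x₁, x₂, x₃, x₄, x₆}, {x₁, x₂, x₃, x₅, x₆}, {x₁, x₃, x₄, x₅, x₆}, Ω }

Working:
Start: 𝒢 ∪ {∅, Ω} = { ∅, {x₅}, {x₂, x₄}, {x₄, x₅}, {x₂, x₄, x₆}, Ω }.
Pass 1: +6 →
  {x₁, x₃, x₅}  = ᶜ of {x₂, x₄, x₆}
  {x₂, x₄, x₅}  = {x₄, x₅} ∪ {x₂, x₄}
  {x₁, x₂, x₃, x₆}  = ᶜ of {x₄, x₅}
  {x₁, x₃, x₅, x₆}  = ᶜ of {x₂, x₄}
  {x₂, x₄, x₅, x₆}  = {x₄, x₅} ∪ {x₂, x₄, x₆}
  {x₁, x₂, x₃, x₄, x₆}  = ᶜ of {x₅}
  (now 12)
Pass 2 adds 6:
  {x₁, x₃}  = ᶜ of {x₂, x₄, x₅, x₆}
  {x₁, x₃, x₆}  = ᶜ of {x₂, x₄, x₅}
  {x₁, x₃, x₄, x₅}  = {x₁, x₃, x₅} ∪ {x₄, x₅}
  {x₁, x₂, x₃, x₄, x₅}  = {x₁, x₃, x₅} ∪ {x₂, x₄}
  {x₁, x₂, x₃, x₅, x₆}  = {x₁, x₃, x₅, x₆} ∪ {x₁, x₂, x₃, x₆}
  {x₁, x₃, x₄, x₅, x₆}  = {x₁, x₃, x₅, x₆} ∪ {x₄, x₅}
  (now 18)
Pass 3: 5 new —
  {x₂}  = ᶜ of {x₁, x₃, x₄, x₅, x₆}
  {x₄}  = ᶜ of {x₁, x₂, x₃, x₅, x₆}
  {x₆}  = ᶜ of {x₁, x₂, x₃, x₄, x₅}
  {x₂, x₆}  = ᶜ of {x₁, x₃, x₄, x₅}
  {x₁, x₂, x₃, x₄}  = {x₁, x₃} ∪ {x₂, x₄}
  (now 23)
Pass 4 adds 9:
  {x₂, x₅}  = {x₂} ∪ {x₅}
  {x₄, x₆}  = {x₆} ∪ {x₄}
  {x₅, x₆}  = ᶜ of {x₁, x₂, x₃, x₄}
  {x₁, x₂, x₃}  = {x₂} ∪ {x₁, x₃}
  {x₁, x₃, x₄}  = {x₁, x₃} ∪ {x₄}
  {x₂, x₅, x₆}  = {x₂, x₆} ∪ {x₅}
  {x₄, x₅, x₆}  = {x₆} ∪ {x₄, x₅}
  {x₁, x₂, x₃, x₅}  = {x₁, x₃, x₅} ∪ {x₂}
  {x₁, x₃, x₄, x₆}  = {x₁, x₃, x₆} ∪ {x₄}
  (now 32)
Pass 5 adds nothing — fixpoint reached.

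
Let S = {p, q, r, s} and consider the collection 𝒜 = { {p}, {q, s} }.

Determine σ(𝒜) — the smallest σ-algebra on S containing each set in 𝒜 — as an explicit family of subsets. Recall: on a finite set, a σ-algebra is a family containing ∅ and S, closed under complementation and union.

|σ(𝒜)| = 8.  σ(𝒜) = { {}, {p}, {r}, {p, r}, {q, s}, {p, q, s}, {q, r, s}, S }

Working:
Initial family (4 sets): { {}, {p}, {q, s}, S }.
Iteration 1 (3 new):
  {p, r}  = S∖{q, s}
  {p, q, s}  = {q, s} ∪ {p}
  {q, r, s}  = S∖{p}
  — 7 sets.
Iteration 2: +1 →
  {r}  = S∖{p, q, s}
  — 8 sets.
Iteration 3: no new sets; the family is a σ-algebra.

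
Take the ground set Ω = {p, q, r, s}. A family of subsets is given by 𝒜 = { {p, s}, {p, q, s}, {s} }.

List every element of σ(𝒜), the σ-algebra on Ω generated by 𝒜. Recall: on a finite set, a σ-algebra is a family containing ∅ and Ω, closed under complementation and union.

σ(𝒜) = { {}, {p}, {q}, {r}, {s}, {p, q}, {p, r}, {p, s}, {q, r}, {q, s}, {r, s}, {p, q, r}, {p, q, s}, {p, r, s}, {q, r, s}, Ω }

Working:
Seed the family with 𝒜 together with ∅ and Ω: { {}, {s}, {p, s}, {p, q, s}, Ω }.
Iteration 1 adds 3:
  {r}  = Ω∖{p, q, s}
  {q, r}  = Ω∖{p, s}
  {p, q, r}  = Ω∖{s}
  [8 total]
Iteration 2: 3 new —
  {r, s}  = {s} ∪ {r}
  {p, r, s}  = {r} ∪ {p, s}
  {q, r, s}  = {s} ∪ {q, r}
  [11 total]
Iteration 3 (3 new):
  {p}  = Ω∖{q, r, s}
  {q}  = Ω∖{p, r, s}
  {p, q}  = Ω∖{r, s}
  [14 total]
Iteration 4: +2 →
  {p, r}  = {r} ∪ {p}
  {q, s}  = {s} ∪ {q}
  [16 total]
Iteration 5: closed — nothing new.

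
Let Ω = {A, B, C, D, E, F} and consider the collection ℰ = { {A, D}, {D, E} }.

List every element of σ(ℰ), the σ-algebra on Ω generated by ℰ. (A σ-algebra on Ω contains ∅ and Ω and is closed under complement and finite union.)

σ(ℰ) (16 sets): { ∅, {A}, {D}, {E}, {A, D}, {A, E}, {D, E}, {A, D, E}, {B, C, F}, {A, B, C, F}, {B, C, D, F}, {B, C, E, F}, {A, B, C, D, F}, {A, B, C, E, F}, {B, C, D, E, F}, Ω }

Check:
Begin from { ∅, {A, D}, {D, E}, Ω } (that is, ℰ plus ∅ and Ω).
Iteration 1: +3 →
  {A, D, E}  = {D, E} ∪ {A, D}
  {A, B, C, F}  = {D, E}ᶜ
  {B, C, E, F}  = {A, D}ᶜ
  — 7 sets.
Iteration 2: 4 new —
  {B, C, F}  = {A, D, E}ᶜ
  {A, B, C, D, F}  = {A, D} ∪ {A, B, C, F}
  {A, B, C, E, F}  = {A, B, C, F} ∪ {B, C, E, F}
  {B, C, D, E, F}  = {D, E} ∪ {B, C, E, F}
  — 11 sets.
Iteration 3. New:
  {A}  = {B, C, D, E, F}ᶜ
  {D}  = {A, B, C, E, F}ᶜ
  {E}  = {A, B, C, D, F}ᶜ
  — 14 sets.
Iteration 4. New:
  {A, E}  = {A} ∪ {E}
  {B, C, D, F}  = {B, C, F} ∪ {D}
  — 16 sets.
Iteration 5: no new sets; the family is a σ-algebra.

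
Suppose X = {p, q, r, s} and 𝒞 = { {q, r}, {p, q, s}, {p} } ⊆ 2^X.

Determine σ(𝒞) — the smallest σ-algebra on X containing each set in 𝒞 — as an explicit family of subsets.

Answer: σ(𝒞) = { {}, {p}, {q}, {r}, {s}, {p, q}, {p, r}, {p, s}, {q, r}, {q, s}, {r, s}, {p, q, r}, {p, q, s}, {p, r, s}, {q, r, s}, X }

Trace:
Take S₀ = 𝒞 ∪ {∅, X} = { {}, {p}, {q, r}, {p, q, s}, X }.
Iteration 1: 4 new —
  {r}  = ᶜ of {p, q, s}
  {p, s}  = ᶜ of {q, r}
  {p, q, r}  = {q, r} ∪ {p}
  {q, r, s}  = ᶜ of {p}
Iteration 2 (3 new):
  {s}  = ᶜ of {p, q, r}
  {p, r}  = {r} ∪ {p}
  {p, r, s}  = {r} ∪ {p, s}
Iteration 3 (3 new):
  {q}  = ᶜ of {p, r, s}
  {q, s}  = ᶜ of {p, r}
  {r, s}  = {r} ∪ {s}
Iteration 4. New:
  {p, q}  = ᶜ of {r, s}
Iteration 5 adds nothing — fixpoint reached.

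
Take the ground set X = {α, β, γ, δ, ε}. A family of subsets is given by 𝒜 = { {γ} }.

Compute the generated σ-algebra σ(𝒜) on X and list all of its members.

Take S₀ = 𝒜 ∪ {∅, X} = { {}, {γ}, X }.
Round 1: 1 new —
  {α, β, δ, ε}  = {γ}ᶜ
  [4 total]
After Round 2 the family is unchanged; done.

σ(𝒜) = { {}, {γ}, {α, β, δ, ε}, X }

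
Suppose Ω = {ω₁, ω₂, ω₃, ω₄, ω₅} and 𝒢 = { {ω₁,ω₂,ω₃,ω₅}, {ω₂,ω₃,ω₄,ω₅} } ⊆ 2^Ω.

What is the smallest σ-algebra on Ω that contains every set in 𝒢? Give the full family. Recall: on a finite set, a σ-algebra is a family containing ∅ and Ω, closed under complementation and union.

σ(𝒢) (8 sets): { {}, {ω₁}, {ω₄}, {ω₁,ω₄}, {ω₂,ω₃,ω₅}, {ω₁,ω₂,ω₃,ω₅}, {ω₂,ω₃,ω₄,ω₅}, Ω }

Working:
Start: 𝒢 ∪ {∅, Ω} = { {}, {ω₁,ω₂,ω₃,ω₅}, {ω₂,ω₃,ω₄,ω₅}, Ω }.
Step 1: 2 new —
  {ω₁}  = Ω∖{ω₂,ω₃,ω₄,ω₅}
  {ω₄}  = Ω∖{ω₁,ω₂,ω₃,ω₅}
  |family| = 6
Step 2 (1 new):
  {ω₁,ω₄}  = {ω₄} ∪ {ω₁}
  |family| = 7
Step 3 (1 new):
  {ω₂,ω₃,ω₅}  = Ω∖{ω₁,ω₄}
  |family| = 8
Step 4: no new sets; the family is a σ-algebra.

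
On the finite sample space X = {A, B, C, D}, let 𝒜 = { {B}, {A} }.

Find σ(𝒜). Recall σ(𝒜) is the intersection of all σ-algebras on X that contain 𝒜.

Answer: σ(𝒜) = { {}, {A}, {B}, {A,B}, {C,D}, {A,C,D}, {B,C,D}, X }

Check:
Seed the family with 𝒜 together with ∅ and X: { {}, {A}, {B}, X }.
Pass 1 adds 3:
  {A,B}  = {B} ∪ {A}
  {A,C,D}  = X∖{B}
  {B,C,D}  = X∖{A}
  |family| = 7
Pass 2: +1 →
  {C,D}  = X∖{A,B}
  |family| = 8
Pass 3: closed — nothing new.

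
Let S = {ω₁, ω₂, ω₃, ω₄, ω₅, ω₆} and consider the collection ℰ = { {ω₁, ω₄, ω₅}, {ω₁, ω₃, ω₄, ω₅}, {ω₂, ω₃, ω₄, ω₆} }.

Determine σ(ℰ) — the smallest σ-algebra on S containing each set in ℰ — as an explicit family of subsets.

Initial family (5 sets): { {}, {ω₁, ω₄, ω₅}, {ω₁, ω₃, ω₄, ω₅}, {ω₂, ω₃, ω₄, ω₆}, S }.
Step 1 adds 3:
  {ω₁, ω₅}  = complement {ω₂, ω₃, ω₄, ω₆}
  {ω₂, ω₆}  = complement {ω₁, ω₃, ω₄, ω₅}
  {ω₂, ω₃, ω₆}  = complement {ω₁, ω₄, ω₅}
  — 8 sets.
Step 2: +3 →
  {ω₁, ω₂, ω₅, ω₆}  = {ω₂, ω₆} ∪ {ω₁, ω₅}
  {ω₁, ω₂, ω₃, ω₅, ω₆}  = {ω₂, ω₃, ω₆} ∪ {ω₁, ω₅}
  {ω₁, ω₂, ω₄, ω₅, ω₆}  = {ω₁, ω₄, ω₅} ∪ {ω₂, ω₆}
  — 11 sets.
Step 3 (3 new):
  {ω₃}  = complement {ω₁, ω₂, ω₄, ω₅, ω₆}
  {ω₄}  = complement {ω₁, ω₂, ω₃, ω₅, ω₆}
  {ω₃, ω₄}  = complement {ω₁, ω₂, ω₅, ω₆}
  — 14 sets.
Step 4: 2 new —
  {ω₁, ω₃, ω₅}  = {ω₃} ∪ {ω₁, ω₅}
  {ω₂, ω₄, ω₆}  = {ω₄} ∪ {ω₂, ω₆}
  — 16 sets.
After Step 5 the family is unchanged; done.

Therefore σ(ℰ) = { {}, {ω₃}, {ω₄}, {ω₁, ω₅}, {ω₂, ω₆}, {ω₃, ω₄}, {ω₁, ω₃, ω₅}, {ω₁, ω₄, ω₅}, {ω₂, ω₃, ω₆}, {ω₂, ω₄, ω₆}, {ω₁, ω₂, ω₅, ω₆}, {ω₁, ω₃, ω₄, ω₅}, {ω₂, ω₃, ω₄, ω₆}, {ω₁, ω₂, ω₃, ω₅, ω₆}, {ω₁, ω₂, ω₄, ω₅, ω₆}, S } (|σ(ℰ)| = 16).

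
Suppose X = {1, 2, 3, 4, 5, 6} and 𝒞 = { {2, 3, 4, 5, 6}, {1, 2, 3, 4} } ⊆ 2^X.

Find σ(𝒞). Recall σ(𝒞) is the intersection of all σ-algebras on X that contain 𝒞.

Start: 𝒞 ∪ {∅, X} = { {}, {1, 2, 3, 4}, {2, 3, 4, 5, 6}, X }.
Pass 1. New:
  {1}  = X∖{2, 3, 4, 5, 6}
  {5, 6}  = X∖{1, 2, 3, 4}
  — 6 sets.
Pass 2. New:
  {1, 5, 6}  = {5, 6} ∪ {1}
  — 7 sets.
Pass 3 (1 new):
  {2, 3, 4}  = X∖{1, 5, 6}
  — 8 sets.
Pass 4 adds nothing — fixpoint reached.

σ(𝒞) = { {}, {1}, {5, 6}, {1, 5, 6}, {2, 3, 4}, {1, 2, 3, 4}, {2, 3, 4, 5, 6}, X }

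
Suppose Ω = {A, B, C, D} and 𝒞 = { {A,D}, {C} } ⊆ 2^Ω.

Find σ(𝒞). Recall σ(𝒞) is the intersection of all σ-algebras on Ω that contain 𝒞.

Start: 𝒞 ∪ {∅, Ω} = { ∅, {C}, {A,D}, Ω }.
Round 1 adds 3:
  {B,C}  = complement {A,D}
  {A,B,D}  = complement {C}
  {A,C,D}  = {C} ∪ {A,D}
  |family| = 7
Round 2. New:
  {B}  = complement {A,C,D}
  |family| = 8
Round 3: no new sets; the family is a σ-algebra.

σ(𝒞) = { ∅, {B}, {C}, {A,D}, {B,C}, {A,B,D}, {A,C,D}, Ω }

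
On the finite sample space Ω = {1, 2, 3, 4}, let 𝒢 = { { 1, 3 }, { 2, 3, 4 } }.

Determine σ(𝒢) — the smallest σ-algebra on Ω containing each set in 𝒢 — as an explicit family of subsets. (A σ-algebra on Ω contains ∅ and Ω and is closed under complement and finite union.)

σ(𝒢) (8 sets): { {  }, { 1 }, { 3 }, { 1, 3 }, { 2, 4 }, { 1, 2, 4 }, { 2, 3, 4 }, Ω }

Check:
Initial family (4 sets): { {  }, { 1, 3 }, { 2, 3, 4 }, Ω }.
Iteration 1: 2 new —
  { 1 }  = Ω∖{ 2, 3, 4 }
  { 2, 4 }  = Ω∖{ 1, 3 }
  [6 total]
Iteration 2 (1 new):
  { 1, 2, 4 }  = { 2, 4 } ∪ { 1 }
  [7 total]
Iteration 3 (1 new):
  { 3 }  = Ω∖{ 1, 2, 4 }
  [8 total]
After Iteration 4 the family is unchanged; done.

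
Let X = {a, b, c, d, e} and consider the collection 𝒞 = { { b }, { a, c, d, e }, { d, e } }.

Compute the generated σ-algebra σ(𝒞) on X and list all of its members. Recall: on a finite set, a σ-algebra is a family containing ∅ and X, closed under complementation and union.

σ(𝒞) = { {}, { b }, { a, c }, { d, e }, { a, b, c }, { b, d, e }, { a, c, d, e }, X }

Working:
Start: 𝒞 ∪ {∅, X} = { {}, { b }, { d, e }, { a, c, d, e }, X }.
Round 1: +2 →
  { a, b, c }  = complement { d, e }
  { b, d, e }  = { d, e } ∪ { b }
  (now 7)
Round 2 (1 new):
  { a, c }  = complement { b, d, e }
  (now 8)
Round 3 adds nothing — fixpoint reached.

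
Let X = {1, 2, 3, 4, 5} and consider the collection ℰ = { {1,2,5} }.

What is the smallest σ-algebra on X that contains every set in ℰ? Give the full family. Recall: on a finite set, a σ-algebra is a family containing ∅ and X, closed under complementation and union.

Begin from { {}, {1,2,5}, X } (that is, ℰ plus ∅ and X).
Round 1: 1 new —
  {3,4}  = ᶜ of {1,2,5}
  — 4 sets.
Round 2: stable.

Hence σ(ℰ) has 4 members: { {}, {3,4}, {1,2,5}, X }.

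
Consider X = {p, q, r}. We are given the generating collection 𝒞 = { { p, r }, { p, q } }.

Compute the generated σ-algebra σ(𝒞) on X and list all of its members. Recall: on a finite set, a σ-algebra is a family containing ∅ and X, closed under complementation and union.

Seed the family with 𝒞 together with ∅ and X: { ∅, { p, q }, { p, r }, X }.
Iteration 1: +2 →
  { q }  = complement { p, r }
  { r }  = complement { p, q }
  |family| = 6
Iteration 2. New:
  { q, r }  = { r } ∪ { q }
  |family| = 7
Iteration 3 adds 1:
  { p }  = complement { q, r }
  |family| = 8
Iteration 4: already closed under ᶜ and ∪.

|σ(𝒞)| = 8.  σ(𝒞) = { ∅, { p }, { q }, { r }, { p, q }, { p, r }, { q, r }, X }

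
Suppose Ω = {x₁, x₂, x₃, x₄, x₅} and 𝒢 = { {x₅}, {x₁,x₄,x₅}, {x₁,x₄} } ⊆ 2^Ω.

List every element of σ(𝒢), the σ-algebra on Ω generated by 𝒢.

Seed the family with 𝒢 together with ∅ and Ω: { ∅, {x₅}, {x₁,x₄}, {x₁,x₄,x₅}, Ω }.
Pass 1 adds 3:
  {x₂,x₃}  = {x₁,x₄,x₅}ᶜ
  {x₂,x₃,x₅}  = {x₁,x₄}ᶜ
  {x₁,x₂,x₃,x₄}  = {x₅}ᶜ
  |family| = 8
Pass 2: already closed under ᶜ and ∪.

|σ(𝒢)| = 8.  σ(𝒢) = { ∅, {x₅}, {x₁,x₄}, {x₂,x₃}, {x₁,x₄,x₅}, {x₂,x₃,x₅}, {x₁,x₂,x₃,x₄}, Ω }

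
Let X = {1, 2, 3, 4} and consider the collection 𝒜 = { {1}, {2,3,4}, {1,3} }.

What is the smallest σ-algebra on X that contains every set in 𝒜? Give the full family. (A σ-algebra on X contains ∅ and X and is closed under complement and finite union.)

Begin from { ∅, {1}, {1,3}, {2,3,4}, X } (that is, 𝒜 plus ∅ and X).
Iteration 1. New:
  {2,4}  = complement {1,3}
  |family| = 6
Iteration 2 (1 new):
  {1,2,4}  = {2,4} ∪ {1}
  |family| = 7
Iteration 3 adds 1:
  {3}  = complement {1,2,4}
  |family| = 8
Iteration 4: stable.

Therefore σ(𝒜) = { ∅, {1}, {3}, {1,3}, {2,4}, {1,2,4}, {2,3,4}, X } (|σ(𝒜)| = 8).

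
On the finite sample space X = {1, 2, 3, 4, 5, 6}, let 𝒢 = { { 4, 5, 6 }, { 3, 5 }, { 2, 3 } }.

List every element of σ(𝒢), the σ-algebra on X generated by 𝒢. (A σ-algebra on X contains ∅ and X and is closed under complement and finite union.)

Seed the family with 𝒢 together with ∅ and X: { {  }, { 2, 3 }, { 3, 5 }, { 4, 5, 6 }, X }.
Round 1: 6 new —
  { 1, 2, 3 }  = X∖{ 4, 5, 6 }
  { 2, 3, 5 }  = { 2, 3 } ∪ { 3, 5 }
  { 1, 2, 4, 6 }  = X∖{ 3, 5 }
  { 1, 4, 5, 6 }  = X∖{ 2, 3 }
  { 3, 4, 5, 6 }  = { 3, 5 } ∪ { 4, 5, 6 }
  { 2, 3, 4, 5, 6 }  = { 2, 3 } ∪ { 4, 5, 6 }
Round 2: +7 →
  { 1 }  = X∖{ 2, 3, 4, 5, 6 }
  { 1, 2 }  = X∖{ 3, 4, 5, 6 }
  { 1, 4, 6 }  = X∖{ 2, 3, 5 }
  { 1, 2, 3, 5 }  = { 1, 2, 3 } ∪ { 2, 3, 5 }
  { 1, 2, 3, 4, 6 }  = { 1, 2, 4, 6 } ∪ { 1, 2, 3 }
  { 1, 2, 4, 5, 6 }  = { 1, 2, 4, 6 } ∪ { 1, 4, 5, 6 }
  { 1, 3, 4, 5, 6 }  = { 3, 4, 5, 6 } ∪ { 1, 4, 5, 6 }
Round 3 adds 5:
  { 2 }  = X∖{ 1, 3, 4, 5, 6 }
  { 3 }  = X∖{ 1, 2, 4, 5, 6 }
  { 5 }  = X∖{ 1, 2, 3, 4, 6 }
  { 4, 6 }  = X∖{ 1, 2, 3, 5 }
  { 1, 3, 5 }  = { 3, 5 } ∪ { 1 }
Round 4. New:
  { 1, 3 }  = { 3 } ∪ { 1 }
  { 1, 5 }  = { 5 } ∪ { 1 }
  { 2, 5 }  = { 2 } ∪ { 5 }
  { 1, 2, 5 }  = { 1, 2 } ∪ { 5 }
  { 2, 4, 6 }  = X∖{ 1, 3, 5 }
  { 3, 4, 6 }  = { 3 } ∪ { 4, 6 }
  { 1, 3, 4, 6 }  = { 1, 4, 6 } ∪ { 3 }
  { 2, 3, 4, 6 }  = { 2, 3 } ∪ { 4, 6 }
  { 2, 4, 5, 6 }  = { 2 } ∪ { 4, 5, 6 }
Round 5 adds nothing — fixpoint reached.

σ(𝒢) = { {  }, { 1 }, { 2 }, { 3 }, { 5 }, { 1, 2 }, { 1, 3 }, { 1, 5 }, { 2, 3 }, { 2, 5 }, { 3, 5 }, { 4, 6 }, { 1, 2, 3 }, { 1, 2, 5 }, { 1, 3, 5 }, { 1, 4, 6 }, { 2, 3, 5 }, { 2, 4, 6 }, { 3, 4, 6 }, { 4, 5, 6 }, { 1, 2, 3, 5 }, { 1, 2, 4, 6 }, { 1, 3, 4, 6 }, { 1, 4, 5, 6 }, { 2, 3, 4, 6 }, { 2, 4, 5, 6 }, { 3, 4, 5, 6 }, { 1, 2, 3, 4, 6 }, { 1, 2, 4, 5, 6 }, { 1, 3, 4, 5, 6 }, { 2, 3, 4, 5, 6 }, X }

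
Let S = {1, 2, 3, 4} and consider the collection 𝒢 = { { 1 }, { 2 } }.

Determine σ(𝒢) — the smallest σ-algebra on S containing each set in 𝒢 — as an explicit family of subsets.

Initial family (4 sets): { {  }, { 1 }, { 2 }, S }.
Step 1: +3 →
  { 1, 2 }  = { 2 } ∪ { 1 }
  { 1, 3, 4 }  = { 2 }ᶜ
  { 2, 3, 4 }  = { 1 }ᶜ
  |family| = 7
Step 2: +1 →
  { 3, 4 }  = { 1, 2 }ᶜ
  |family| = 8
Step 3 adds nothing — fixpoint reached.

Hence σ(𝒢) has 8 members: { {  }, { 1 }, { 2 }, { 1, 2 }, { 3, 4 }, { 1, 3, 4 }, { 2, 3, 4 }, S }.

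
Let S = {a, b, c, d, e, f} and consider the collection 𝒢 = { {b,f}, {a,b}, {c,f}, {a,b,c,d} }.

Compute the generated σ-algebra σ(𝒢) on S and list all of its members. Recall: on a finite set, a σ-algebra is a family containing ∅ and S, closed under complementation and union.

σ(𝒢) = { ∅, {a}, {b}, {c}, {d}, {e}, {f}, {a,b}, {a,c}, {a,d}, {a,e}, {a,f}, {b,c}, {b,d}, {b,e}, {b,f}, {c,d}, {c,e}, {c,f}, {d,e}, {d,f}, {e,f}, {a,b,c}, {a,b,d}, {a,b,e}, {a,b,f}, {a,c,d}, {a,c,e}, {a,c,f}, {a,d,e}, {a,d,f}, {a,e,f}, {b,c,d}, {b,c,e}, {b,c,f}, {b,d,e}, {b,d,f}, {b,e,f}, {c,d,e}, {c,d,f}, {c,e,f}, {d,e,f}, {a,b,c,d}, {a,b,c,e}, {a,b,c,f}, {a,b,d,e}, {a,b,d,f}, {a,b,e,f}, {a,c,d,e}, {a,c,d,f}, {a,c,e,f}, {a,d,e,f}, {b,c,d,e}, {b,c,d,f}, {b,c,e,f}, {b,d,e,f}, {c,d,e,f}, {a,b,c,d,e}, {a,b,c,d,f}, {a,b,c,e,f}, {a,b,d,e,f}, {a,c,d,e,f}, {b,c,d,e,f}, S }

Check:
Seed the family with 𝒢 together with ∅ and S: { ∅, {a,b}, {b,f}, {c,f}, {a,b,c,d}, S }.
Round 1 adds 8:
  {e,f}  = S∖{a,b,c,d}
  {a,b,f}  = {a,b} ∪ {b,f}
  {b,c,f}  = {c,f} ∪ {b,f}
  {a,b,c,f}  = {a,b} ∪ {c,f}
  {a,b,d,e}  = S∖{c,f}
  {a,c,d,e}  = S∖{b,f}
  {c,d,e,f}  = S∖{a,b}
  {a,b,c,d,f}  = {c,f} ∪ {a,b,c,d}
  [14 total]
Round 2 (13 new):
  {e}  = S∖{a,b,c,d,f}
  {d,e}  = S∖{a,b,c,f}
  {a,d,e}  = S∖{b,c,f}
  {b,e,f}  = {e,f} ∪ {b,f}
  {c,d,e}  = S∖{a,b,f}
  {c,e,f}  = {e,f} ∪ {c,f}
  {a,b,e,f}  = {e,f} ∪ {a,b}
  {b,c,e,f}  = {e,f} ∪ {b,c,f}
  {a,b,c,d,e}  = {a,b} ∪ {a,c,d,e}
  {a,b,c,e,f}  = {e,f} ∪ {a,b,c,f}
  {a,b,d,e,f}  = {e,f} ∪ {a,b,d,e}
  {a,c,d,e,f}  = {e,f} ∪ {a,c,d,e}
  {b,c,d,e,f}  = {c,d,e,f} ∪ {b,c,f}
  [27 total]
Round 3: 13 new —
  {a}  = S∖{b,c,d,e,f}
  {b}  = S∖{a,c,d,e,f}
  {c}  = S∖{a,b,d,e,f}
  {d}  = S∖{a,b,c,e,f}
  {f}  = S∖{a,b,c,d,e}
  {a,d}  = S∖{b,c,e,f}
  {c,d}  = S∖{a,b,e,f}
  {a,b,d}  = S∖{c,e,f}
  {a,b,e}  = {a,b} ∪ {e}
  {a,c,d}  = S∖{b,e,f}
  {d,e,f}  = {e,f} ∪ {d,e}
  {a,d,e,f}  = {e,f} ∪ {a,d,e}
  {b,d,e,f}  = {d,e} ∪ {b,f}
  [40 total]
Round 4 (22 new):
  {a,c}  = S∖{b,d,e,f}
  {a,e}  = {a} ∪ {e}
  {a,f}  = {a} ∪ {f}
  {b,c}  = S∖{a,d,e,f}
  {b,d}  = {b} ∪ {d}
  {b,e}  = {b} ∪ {e}
  {c,e}  = {c} ∪ {e}
  {d,f}  = {d} ∪ {f}
  {a,b,c}  = S∖{d,e,f}
  {a,c,f}  = {c,f} ∪ {a}
  {a,d,f}  = {a,d} ∪ {f}
  {a,e,f}  = {a} ∪ {e,f}
  {b,c,d}  = {c,d} ∪ {b}
  {b,d,e}  = {b} ∪ {d,e}
  {b,d,f}  = {b,f} ∪ {d}
  {c,d,f}  = S∖{a,b,e}
  {a,b,c,e}  = {c} ∪ {a,b,e}
  {a,b,d,f}  = {b,f} ∪ {a,b,d}
  {a,c,d,f}  = {c,f} ∪ {a,c,d}
  {a,c,e,f}  = {a} ∪ {c,e,f}
  {b,c,d,e}  = {b} ∪ {c,d,e}
  {b,c,d,f}  = {c,d} ∪ {b,c,f}
  [62 total]
Round 5 adds 2:
  {a,c,e}  = S∖{b,d,f}
  {b,c,e}  = S∖{a,d,f}
  [64 total]
Round 6: already closed under ᶜ and ∪.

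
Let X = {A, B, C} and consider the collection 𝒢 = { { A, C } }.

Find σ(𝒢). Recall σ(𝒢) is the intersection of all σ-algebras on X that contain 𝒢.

σ(𝒢) = { {  }, { B }, { A, C }, X }

Check:
Start: 𝒢 ∪ {∅, X} = { {  }, { A, C }, X }.
Pass 1 adds 1:
  { B }  = ᶜ of { A, C }
Pass 2 adds nothing — fixpoint reached.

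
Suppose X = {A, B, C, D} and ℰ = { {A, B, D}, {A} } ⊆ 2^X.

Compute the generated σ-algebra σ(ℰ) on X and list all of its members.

Initial family (4 sets): { {}, {A}, {A, B, D}, X }.
Pass 1: 2 new —
  {C}  = complement {A, B, D}
  {B, C, D}  = complement {A}
Pass 2: 1 new —
  {A, C}  = {C} ∪ {A}
Pass 3 adds 1:
  {B, D}  = complement {A, C}
Pass 4: closed — nothing new.

σ(ℰ) = { {}, {A}, {C}, {A, C}, {B, D}, {A, B, D}, {B, C, D}, X }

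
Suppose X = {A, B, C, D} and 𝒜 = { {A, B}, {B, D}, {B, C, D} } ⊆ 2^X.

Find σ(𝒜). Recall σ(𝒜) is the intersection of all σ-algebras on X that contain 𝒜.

σ(𝒜) (16 sets): { {}, {A}, {B}, {C}, {D}, {A, B}, {A, C}, {A, D}, {B, C}, {B, D}, {C, D}, {A, B, C}, {A, B, D}, {A, C, D}, {B, C, D}, X }

Derivation:
Initial family (5 sets): { {}, {A, B}, {B, D}, {B, C, D}, X }.
Iteration 1: 4 new —
  {A}  = complement {B, C, D}
  {A, C}  = complement {B, D}
  {C, D}  = complement {A, B}
  {A, B, D}  = {A, B} ∪ {B, D}
  — 9 sets.
Iteration 2. New:
  {C}  = complement {A, B, D}
  {A, B, C}  = {A, B} ∪ {A, C}
  {A, C, D}  = {C, D} ∪ {A, C}
  — 12 sets.
Iteration 3 adds 2:
  {B}  = complement {A, C, D}
  {D}  = complement {A, B, C}
  — 14 sets.
Iteration 4 adds 2:
  {A, D}  = {D} ∪ {A}
  {B, C}  = {C} ∪ {B}
  — 16 sets.
Iteration 5: closed — nothing new.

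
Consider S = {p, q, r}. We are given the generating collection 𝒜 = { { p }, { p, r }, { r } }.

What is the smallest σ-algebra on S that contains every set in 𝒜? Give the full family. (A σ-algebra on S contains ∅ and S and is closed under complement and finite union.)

Start: 𝒜 ∪ {∅, S} = { ∅, { p }, { r }, { p, r }, S }.
Step 1. New:
  { q }  = S∖{ p, r }
  { p, q }  = S∖{ r }
  { q, r }  = S∖{ p }
  — 8 sets.
Step 2: stable.

σ(𝒜) = { ∅, { p }, { q }, { r }, { p, q }, { p, r }, { q, r }, S }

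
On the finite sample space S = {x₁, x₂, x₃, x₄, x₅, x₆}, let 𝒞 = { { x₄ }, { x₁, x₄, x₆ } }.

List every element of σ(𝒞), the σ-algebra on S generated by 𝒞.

Start: 𝒞 ∪ {∅, S} = { {}, { x₄ }, { x₁, x₄, x₆ }, S }.
Iteration 1 adds 2:
  { x₂, x₃, x₅ }  = { x₁, x₄, x₆ }ᶜ
  { x₁, x₂, x₃, x₅, x₆ }  = { x₄ }ᶜ
  — 6 sets.
Iteration 2 adds 1:
  { x₂, x₃, x₄, x₅ }  = { x₂, x₃, x₅ } ∪ { x₄ }
  — 7 sets.
Iteration 3 adds 1:
  { x₁, x₆ }  = { x₂, x₃, x₄, x₅ }ᶜ
  — 8 sets.
Iteration 4: already closed under ᶜ and ∪.

σ(𝒞) = { {}, { x₄ }, { x₁, x₆ }, { x₁, x₄, x₆ }, { x₂, x₃, x₅ }, { x₂, x₃, x₄, x₅ }, { x₁, x₂, x₃, x₅, x₆ }, S }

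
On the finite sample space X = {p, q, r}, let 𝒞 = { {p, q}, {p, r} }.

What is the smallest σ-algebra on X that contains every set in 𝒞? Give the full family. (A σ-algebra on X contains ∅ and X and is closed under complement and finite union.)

Seed the family with 𝒞 together with ∅ and X: { {}, {p, q}, {p, r}, X }.
Pass 1. New:
  {q}  = X∖{p, r}
  {r}  = X∖{p, q}
  [6 total]
Pass 2. New:
  {q, r}  = {r} ∪ {q}
  [7 total]
Pass 3 adds 1:
  {p}  = X∖{q, r}
  [8 total]
After Pass 4 the family is unchanged; done.

σ(𝒞) = { {}, {p}, {q}, {r}, {p, q}, {p, r}, {q, r}, X }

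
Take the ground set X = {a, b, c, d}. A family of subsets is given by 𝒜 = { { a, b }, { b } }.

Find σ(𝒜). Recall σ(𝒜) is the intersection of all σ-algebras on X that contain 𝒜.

σ(𝒜) = { {  }, { a }, { b }, { a, b }, { c, d }, { a, c, d }, { b, c, d }, X }

Working:
Initial family (4 sets): { {  }, { b }, { a, b }, X }.
Pass 1: 2 new —
  { c, d }  = ᶜ of { a, b }
  { a, c, d }  = ᶜ of { b }
  |family| = 6
Pass 2 adds 1:
  { b, c, d }  = { c, d } ∪ { b }
  |family| = 7
Pass 3. New:
  { a }  = ᶜ of { b, c, d }
  |family| = 8
Pass 4: stable.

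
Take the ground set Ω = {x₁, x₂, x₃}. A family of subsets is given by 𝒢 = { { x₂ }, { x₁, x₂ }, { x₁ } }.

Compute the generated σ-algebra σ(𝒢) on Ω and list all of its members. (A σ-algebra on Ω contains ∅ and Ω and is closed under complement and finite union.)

Take S₀ = 𝒢 ∪ {∅, Ω} = { ∅, { x₁ }, { x₂ }, { x₁, x₂ }, Ω }.
Iteration 1: 3 new —
  { x₃ }  = ᶜ of { x₁, x₂ }
  { x₁, x₃ }  = ᶜ of { x₂ }
  { x₂, x₃ }  = ᶜ of { x₁ }
  |family| = 8
Iteration 2: stable.

|σ(𝒢)| = 8.  σ(𝒢) = { ∅, { x₁ }, { x₂ }, { x₃ }, { x₁, x₂ }, { x₁, x₃ }, { x₂, x₃ }, Ω }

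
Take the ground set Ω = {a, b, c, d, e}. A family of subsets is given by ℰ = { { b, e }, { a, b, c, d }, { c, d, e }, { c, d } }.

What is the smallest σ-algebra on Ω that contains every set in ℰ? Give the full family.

Start: ℰ ∪ {∅, Ω} = { {}, { b, e }, { c, d }, { c, d, e }, { a, b, c, d }, Ω }.
Round 1 adds 5:
  { e }  = ᶜ of { a, b, c, d }
  { a, b }  = ᶜ of { c, d, e }
  { a, b, e }  = ᶜ of { c, d }
  { a, c, d }  = ᶜ of { b, e }
  { b, c, d, e }  = { b, e } ∪ { c, d, e }
  [11 total]
Round 2 (2 new):
  { a }  = ᶜ of { b, c, d, e }
  { a, c, d, e }  = { c, d, e } ∪ { a, c, d }
  [13 total]
Round 3: 2 new —
  { b }  = ᶜ of { a, c, d, e }
  { a, e }  = { e } ∪ { a }
  [15 total]
Round 4: +1 →
  { b, c, d }  = ᶜ of { a, e }
  [16 total]
Round 5: already closed under ᶜ and ∪.

Therefore σ(ℰ) = { {}, { a }, { b }, { e }, { a, b }, { a, e }, { b, e }, { c, d }, { a, b, e }, { a, c, d }, { b, c, d }, { c, d, e }, { a, b, c, d }, { a, c, d, e }, { b, c, d, e }, Ω } (|σ(ℰ)| = 16).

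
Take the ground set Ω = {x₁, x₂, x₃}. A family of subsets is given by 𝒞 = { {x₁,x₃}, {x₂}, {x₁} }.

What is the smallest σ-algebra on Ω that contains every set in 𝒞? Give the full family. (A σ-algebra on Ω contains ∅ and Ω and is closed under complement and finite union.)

Seed the family with 𝒞 together with ∅ and Ω: { {}, {x₁}, {x₂}, {x₁,x₃}, Ω }.
Iteration 1: +2 →
  {x₁,x₂}  = {x₂} ∪ {x₁}
  {x₂,x₃}  = {x₁}ᶜ
  (now 7)
Iteration 2: +1 →
  {x₃}  = {x₁,x₂}ᶜ
  (now 8)
Iteration 3: no new sets; the family is a σ-algebra.

Hence σ(𝒞) has 8 members: { {}, {x₁}, {x₂}, {x₃}, {x₁,x₂}, {x₁,x₃}, {x₂,x₃}, Ω }.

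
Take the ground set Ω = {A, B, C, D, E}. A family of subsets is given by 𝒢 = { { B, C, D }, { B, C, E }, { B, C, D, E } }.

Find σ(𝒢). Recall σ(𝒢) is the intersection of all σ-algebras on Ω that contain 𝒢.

Answer: σ(𝒢) = { {  }, { A }, { D }, { E }, { A, D }, { A, E }, { B, C }, { D, E }, { A, B, C }, { A, D, E }, { B, C, D }, { B, C, E }, { A, B, C, D }, { A, B, C, E }, { B, C, D, E }, Ω }

Derivation:
Take S₀ = 𝒢 ∪ {∅, Ω} = { {  }, { B, C, D }, { B, C, E }, { B, C, D, E }, Ω }.
Pass 1 adds 3:
  { A }  = ᶜ of { B, C, D, E }
  { A, D }  = ᶜ of { B, C, E }
  { A, E }  = ᶜ of { B, C, D }
  — 8 sets.
Pass 2 adds 3:
  { A, D, E }  = { A, D } ∪ { A, E }
  { A, B, C, D }  = { A, D } ∪ { B, C, D }
  { A, B, C, E }  = { B, C, E } ∪ { A }
  — 11 sets.
Pass 3: +3 →
  { D }  = ᶜ of { A, B, C, E }
  { E }  = ᶜ of { A, B, C, D }
  { B, C }  = ᶜ of { A, D, E }
  — 14 sets.
Pass 4 (2 new):
  { D, E }  = { D } ∪ { E }
  { A, B, C }  = { B, C } ∪ { A }
  — 16 sets.
Pass 5 adds nothing — fixpoint reached.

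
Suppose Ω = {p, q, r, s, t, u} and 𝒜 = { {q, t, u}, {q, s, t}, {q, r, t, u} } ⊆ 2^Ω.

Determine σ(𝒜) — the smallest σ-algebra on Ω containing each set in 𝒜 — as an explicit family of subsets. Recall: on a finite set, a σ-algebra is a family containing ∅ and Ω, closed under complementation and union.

Seed the family with 𝒜 together with ∅ and Ω: { {}, {q, s, t}, {q, t, u}, {q, r, t, u}, Ω }.
Pass 1: 5 new —
  {p, s}  = {q, r, t, u}ᶜ
  {p, r, s}  = {q, t, u}ᶜ
  {p, r, u}  = {q, s, t}ᶜ
  {q, s, t, u}  = {q, t, u} ∪ {q, s, t}
  {q, r, s, t, u}  = {q, s, t} ∪ {q, r, t, u}
  (now 10)
Pass 2: 7 new —
  {p}  = {q, r, s, t, u}ᶜ
  {p, r}  = {q, s, t, u}ᶜ
  {p, q, s, t}  = {p, s} ∪ {q, s, t}
  {p, r, s, u}  = {p, r, u} ∪ {p, r, s}
  {p, q, r, s, t}  = {p, r, s} ∪ {q, s, t}
  {p, q, r, t, u}  = {p, r, u} ∪ {q, r, t, u}
  {p, q, s, t, u}  = {q, t, u} ∪ {p, s}
  (now 17)
Pass 3 (6 new):
  {r}  = {p, q, s, t, u}ᶜ
  {s}  = {p, q, r, t, u}ᶜ
  {u}  = {p, q, r, s, t}ᶜ
  {q, t}  = {p, r, s, u}ᶜ
  {r, u}  = {p, q, s, t}ᶜ
  {p, q, t, u}  = {q, t, u} ∪ {p}
  (now 23)
Pass 4 (9 new):
  {p, u}  = {p} ∪ {u}
  {r, s}  = {p, q, t, u}ᶜ
  {s, u}  = {u} ∪ {s}
  {p, q, t}  = {q, t} ∪ {p}
  {p, s, u}  = {u} ∪ {p, s}
  {q, r, t}  = {q, t} ∪ {r}
  {r, s, u}  = {r, u} ∪ {s}
  {p, q, r, t}  = {q, t} ∪ {p, r}
  {q, r, s, t}  = {r} ∪ {q, s, t}
  (now 32)
Pass 5 adds nothing — fixpoint reached.

Hence σ(𝒜) has 32 members: { {}, {p}, {r}, {s}, {u}, {p, r}, {p, s}, {p, u}, {q, t}, {r, s}, {r, u}, {s, u}, {p, q, t}, {p, r, s}, {p, r, u}, {p, s, u}, {q, r, t}, {q, s, t}, {q, t, u}, {r, s, u}, {p, q, r, t}, {p, q, s, t}, {p, q, t, u}, {p, r, s, u}, {q, r, s, t}, {q, r, t, u}, {q, s, t, u}, {p, q, r, s, t}, {p, q, r, t, u}, {p, q, s, t, u}, {q, r, s, t, u}, Ω }.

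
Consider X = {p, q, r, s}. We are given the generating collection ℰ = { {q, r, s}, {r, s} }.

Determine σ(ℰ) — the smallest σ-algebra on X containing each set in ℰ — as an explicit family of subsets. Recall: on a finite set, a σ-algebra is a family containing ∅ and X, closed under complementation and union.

σ(ℰ) (8 sets): { {}, {p}, {q}, {p, q}, {r, s}, {p, r, s}, {q, r, s}, X }

Working:
Begin from { {}, {r, s}, {q, r, s}, X } (that is, ℰ plus ∅ and X).
Iteration 1: +2 →
  {p}  = ᶜ of {q, r, s}
  {p, q}  = ᶜ of {r, s}
Iteration 2. New:
  {p, r, s}  = {r, s} ∪ {p}
Iteration 3: 1 new —
  {q}  = ᶜ of {p, r, s}
Iteration 4: closed — nothing new.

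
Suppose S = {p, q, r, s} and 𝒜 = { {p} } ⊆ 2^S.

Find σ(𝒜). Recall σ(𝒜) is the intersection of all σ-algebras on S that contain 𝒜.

|σ(𝒜)| = 4.  σ(𝒜) = { {}, {p}, {q,r,s}, S }

Check:
Begin from { {}, {p}, S } (that is, 𝒜 plus ∅ and S).
Iteration 1 (1 new):
  {q,r,s}  = complement {p}
  [4 total]
Iteration 2: stable.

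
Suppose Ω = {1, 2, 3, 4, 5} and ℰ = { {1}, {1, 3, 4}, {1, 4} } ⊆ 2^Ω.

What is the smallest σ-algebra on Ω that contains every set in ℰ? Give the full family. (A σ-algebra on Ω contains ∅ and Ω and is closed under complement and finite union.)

Start: ℰ ∪ {∅, Ω} = { {}, {1}, {1, 4}, {1, 3, 4}, Ω }.
Round 1 adds 3:
  {2, 5}  = {1, 3, 4}ᶜ
  {2, 3, 5}  = {1, 4}ᶜ
  {2, 3, 4, 5}  = {1}ᶜ
  |family| = 8
Round 2. New:
  {1, 2, 5}  = {2, 5} ∪ {1}
  {1, 2, 3, 5}  = {2, 3, 5} ∪ {1}
  {1, 2, 4, 5}  = {2, 5} ∪ {1, 4}
  |family| = 11
Round 3: +3 →
  {3}  = {1, 2, 4, 5}ᶜ
  {4}  = {1, 2, 3, 5}ᶜ
  {3, 4}  = {1, 2, 5}ᶜ
  |family| = 14
Round 4. New:
  {1, 3}  = {3} ∪ {1}
  {2, 4, 5}  = {2, 5} ∪ {4}
  |family| = 16
Round 5: closed — nothing new.

|σ(ℰ)| = 16.  σ(ℰ) = { {}, {1}, {3}, {4}, {1, 3}, {1, 4}, {2, 5}, {3, 4}, {1, 2, 5}, {1, 3, 4}, {2, 3, 5}, {2, 4, 5}, {1, 2, 3, 5}, {1, 2, 4, 5}, {2, 3, 4, 5}, Ω }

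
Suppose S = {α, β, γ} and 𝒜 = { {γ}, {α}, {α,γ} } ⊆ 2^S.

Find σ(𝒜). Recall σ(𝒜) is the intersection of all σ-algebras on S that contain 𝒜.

|σ(𝒜)| = 8.  σ(𝒜) = { {}, {α}, {β}, {γ}, {α,β}, {α,γ}, {β,γ}, S }

Working:
Seed the family with 𝒜 together with ∅ and S: { {}, {α}, {γ}, {α,γ}, S }.
Pass 1. New:
  {β}  = complement {α,γ}
  {α,β}  = complement {γ}
  {β,γ}  = complement {α}
  (now 8)
After Pass 2 the family is unchanged; done.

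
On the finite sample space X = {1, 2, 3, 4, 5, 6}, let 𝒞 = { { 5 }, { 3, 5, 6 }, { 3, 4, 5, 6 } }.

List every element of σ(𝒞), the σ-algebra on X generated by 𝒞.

Answer: σ(𝒞) = { ∅, { 4 }, { 5 }, { 1, 2 }, { 3, 6 }, { 4, 5 }, { 1, 2, 4 }, { 1, 2, 5 }, { 3, 4, 6 }, { 3, 5, 6 }, { 1, 2, 3, 6 }, { 1, 2, 4, 5 }, { 3, 4, 5, 6 }, { 1, 2, 3, 4, 6 }, { 1, 2, 3, 5, 6 }, X }

Trace:
Initial family (5 sets): { ∅, { 5 }, { 3, 5, 6 }, { 3, 4, 5, 6 }, X }.
Pass 1: +3 →
  { 1, 2 }  = complement { 3, 4, 5, 6 }
  { 1, 2, 4 }  = complement { 3, 5, 6 }
  { 1, 2, 3, 4, 6 }  = complement { 5 }
  [8 total]
Pass 2 adds 3:
  { 1, 2, 5 }  = { 1, 2 } ∪ { 5 }
  { 1, 2, 4, 5 }  = { 1, 2, 4 } ∪ { 5 }
  { 1, 2, 3, 5, 6 }  = { 1, 2 } ∪ { 3, 5, 6 }
  [11 total]
Pass 3. New:
  { 4 }  = complement { 1, 2, 3, 5, 6 }
  { 3, 6 }  = complement { 1, 2, 4, 5 }
  { 3, 4, 6 }  = complement { 1, 2, 5 }
  [14 total]
Pass 4 adds 2:
  { 4, 5 }  = { 4 } ∪ { 5 }
  { 1, 2, 3, 6 }  = { 1, 2 } ∪ { 3, 6 }
  [16 total]
After Pass 5 the family is unchanged; done.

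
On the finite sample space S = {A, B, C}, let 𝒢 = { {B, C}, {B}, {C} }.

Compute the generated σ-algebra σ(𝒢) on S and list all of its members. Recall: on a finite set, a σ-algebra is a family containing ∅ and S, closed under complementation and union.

Answer: σ(𝒢) = { {}, {A}, {B}, {C}, {A, B}, {A, C}, {B, C}, S }

Working:
Seed the family with 𝒢 together with ∅ and S: { {}, {B}, {C}, {B, C}, S }.
Round 1: +3 →
  {A}  = ᶜ of {B, C}
  {A, B}  = ᶜ of {C}
  {A, C}  = ᶜ of {B}
  — 8 sets.
Round 2: already closed under ᶜ and ∪.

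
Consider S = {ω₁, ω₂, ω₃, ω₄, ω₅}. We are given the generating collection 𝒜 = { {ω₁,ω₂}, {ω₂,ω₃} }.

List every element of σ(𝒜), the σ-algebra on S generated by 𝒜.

σ(𝒜) = { {}, {ω₁}, {ω₂}, {ω₃}, {ω₁,ω₂}, {ω₁,ω₃}, {ω₂,ω₃}, {ω₄,ω₅}, {ω₁,ω₂,ω₃}, {ω₁,ω₄,ω₅}, {ω₂,ω₄,ω₅}, {ω₃,ω₄,ω₅}, {ω₁,ω₂,ω₄,ω₅}, {ω₁,ω₃,ω₄,ω₅}, {ω₂,ω₃,ω₄,ω₅}, S }

Check:
Initial family (4 sets): { {}, {ω₁,ω₂}, {ω₂,ω₃}, S }.
Pass 1. New:
  {ω₁,ω₂,ω₃}  = {ω₁,ω₂} ∪ {ω₂,ω₃}
  {ω₁,ω₄,ω₅}  = ᶜ of {ω₂,ω₃}
  {ω₃,ω₄,ω₅}  = ᶜ of {ω₁,ω₂}
  |family| = 7
Pass 2 (4 new):
  {ω₄,ω₅}  = ᶜ of {ω₁,ω₂,ω₃}
  {ω₁,ω₂,ω₄,ω₅}  = {ω₁,ω₄,ω₅} ∪ {ω₁,ω₂}
  {ω₁,ω₃,ω₄,ω₅}  = {ω₁,ω₄,ω₅} ∪ {ω₃,ω₄,ω₅}
  {ω₂,ω₃,ω₄,ω₅}  = {ω₃,ω₄,ω₅} ∪ {ω₂,ω₃}
  |family| = 11
Pass 3 adds 3:
  {ω₁}  = ᶜ of {ω₂,ω₃,ω₄,ω₅}
  {ω₂}  = ᶜ of {ω₁,ω₃,ω₄,ω₅}
  {ω₃}  = ᶜ of {ω₁,ω₂,ω₄,ω₅}
  |family| = 14
Pass 4: +2 →
  {ω₁,ω₃}  = {ω₃} ∪ {ω₁}
  {ω₂,ω₄,ω₅}  = {ω₄,ω₅} ∪ {ω₂}
  |family| = 16
Pass 5: already closed under ᶜ and ∪.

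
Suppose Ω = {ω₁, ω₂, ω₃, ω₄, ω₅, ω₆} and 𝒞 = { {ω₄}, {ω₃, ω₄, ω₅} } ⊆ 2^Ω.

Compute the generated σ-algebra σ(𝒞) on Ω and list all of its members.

Answer: σ(𝒞) = { {}, {ω₄}, {ω₃, ω₅}, {ω₁, ω₂, ω₆}, {ω₃, ω₄, ω₅}, {ω₁, ω₂, ω₄, ω₆}, {ω₁, ω₂, ω₃, ω₅, ω₆}, Ω }

Check:
Begin from { {}, {ω₄}, {ω₃, ω₄, ω₅}, Ω } (that is, 𝒞 plus ∅ and Ω).
Pass 1: +2 →
  {ω₁, ω₂, ω₆}  = ᶜ of {ω₃, ω₄, ω₅}
  {ω₁, ω₂, ω₃, ω₅, ω₆}  = ᶜ of {ω₄}
Pass 2 adds 1:
  {ω₁, ω₂, ω₄, ω₆}  = {ω₄} ∪ {ω₁, ω₂, ω₆}
Pass 3 adds 1:
  {ω₃, ω₅}  = ᶜ of {ω₁, ω₂, ω₄, ω₆}
Pass 4: already closed under ᶜ and ∪.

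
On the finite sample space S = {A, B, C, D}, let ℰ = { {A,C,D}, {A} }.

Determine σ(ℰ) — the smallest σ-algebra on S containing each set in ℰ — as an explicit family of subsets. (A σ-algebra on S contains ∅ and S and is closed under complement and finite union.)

Start: ℰ ∪ {∅, S} = { ∅, {A}, {A,C,D}, S }.
Step 1 (2 new):
  {B}  = complement {A,C,D}
  {B,C,D}  = complement {A}
  |family| = 6
Step 2 adds 1:
  {A,B}  = {B} ∪ {A}
  |family| = 7
Step 3: +1 →
  {C,D}  = complement {A,B}
  |family| = 8
Step 4 adds nothing — fixpoint reached.

|σ(ℰ)| = 8.  σ(ℰ) = { ∅, {A}, {B}, {A,B}, {C,D}, {A,C,D}, {B,C,D}, S }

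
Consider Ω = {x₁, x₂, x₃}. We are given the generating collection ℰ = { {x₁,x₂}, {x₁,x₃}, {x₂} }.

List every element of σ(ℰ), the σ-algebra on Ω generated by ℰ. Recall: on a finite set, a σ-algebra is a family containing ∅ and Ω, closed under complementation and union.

Seed the family with ℰ together with ∅ and Ω: { {}, {x₂}, {x₁,x₂}, {x₁,x₃}, Ω }.
Pass 1 (1 new):
  {x₃}  = ᶜ of {x₁,x₂}
  |family| = 6
Pass 2 (1 new):
  {x₂,x₃}  = {x₃} ∪ {x₂}
  |family| = 7
Pass 3: 1 new —
  {x₁}  = ᶜ of {x₂,x₃}
  |family| = 8
Pass 4: no new sets; the family is a σ-algebra.

Therefore σ(ℰ) = { {}, {x₁}, {x₂}, {x₃}, {x₁,x₂}, {x₁,x₃}, {x₂,x₃}, Ω } (|σ(ℰ)| = 8).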